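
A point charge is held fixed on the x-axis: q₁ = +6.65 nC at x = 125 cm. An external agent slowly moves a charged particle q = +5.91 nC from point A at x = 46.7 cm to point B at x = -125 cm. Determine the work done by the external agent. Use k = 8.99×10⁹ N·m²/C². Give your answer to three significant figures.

For quasistatic motion the external work equals the change in potential energy: W_ext = qΔV = q(V_B − V_A).
At A: distance to the source charge is 0.783 m; V_A = kq₁/r = 76.4 V.
At B: distance to the source charge is 2.50 m; V_B = kq₁/r = 23.9 V.
ΔV = V_B − V_A = -52.4 V.
W_ext = qΔV = (5.91×10⁻⁹ C)(-52.4 V) = -3.10×10⁻⁷ J.

-3.10×10⁻⁷ J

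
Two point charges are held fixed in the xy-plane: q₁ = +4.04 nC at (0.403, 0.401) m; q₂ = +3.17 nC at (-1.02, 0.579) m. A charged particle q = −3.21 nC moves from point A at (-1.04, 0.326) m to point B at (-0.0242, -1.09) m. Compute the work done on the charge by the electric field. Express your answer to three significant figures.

-3.19×10⁻⁷ J

The work done by the electric force is W_field = −ΔU = −q(V_B − V_A) = q(V_A − V_B).
At A: distances to the source charges are 1.44 m, 0.254 m; V_A = Σ kqᵢ/rᵢ = 137 V.
At B: distances to the source charges are 1.55 m, 1.94 m; V_B = Σ kqᵢ/rᵢ = 38.1 V.
ΔV = V_B − V_A = -99.3 V.
W_field = −qΔV = −(-3.21×10⁻⁹ C)(-99.3 V) = -3.19×10⁻⁷ J.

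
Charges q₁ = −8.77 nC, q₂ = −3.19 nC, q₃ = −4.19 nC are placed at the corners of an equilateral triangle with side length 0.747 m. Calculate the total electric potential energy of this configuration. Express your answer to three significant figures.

The assembly work is the sum of pairwise potential energies, U = Σ_{i<j} kqᵢqⱼ/rᵢⱼ.
All three pair separations equal the side length, 0.747 m.
U = (3.37×10⁻⁷) + (4.42×10⁻⁷) + (1.61×10⁻⁷) = 9.40×10⁻⁷ J.

9.40×10⁻⁷ J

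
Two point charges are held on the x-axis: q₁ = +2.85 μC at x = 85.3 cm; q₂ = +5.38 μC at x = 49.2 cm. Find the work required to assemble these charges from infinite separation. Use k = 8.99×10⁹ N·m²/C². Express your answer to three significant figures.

The assembly work is the sum of pairwise potential energies, U = Σ_{i<j} kqᵢqⱼ/rᵢⱼ.
Pair separations: r₁₂ = 0.361 m.
U = (0.382) = 0.382 J.

0.382 J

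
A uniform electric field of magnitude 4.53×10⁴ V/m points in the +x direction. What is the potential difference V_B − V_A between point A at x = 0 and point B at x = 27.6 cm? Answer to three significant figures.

-1.25×10⁴ V

In a uniform field, potential decreases in the direction of E: V_B − V_A = −E·Δx.
V_B − V_A = −(4.53×10⁴ V/m)(0.276 m) = -1.25×10⁴ V.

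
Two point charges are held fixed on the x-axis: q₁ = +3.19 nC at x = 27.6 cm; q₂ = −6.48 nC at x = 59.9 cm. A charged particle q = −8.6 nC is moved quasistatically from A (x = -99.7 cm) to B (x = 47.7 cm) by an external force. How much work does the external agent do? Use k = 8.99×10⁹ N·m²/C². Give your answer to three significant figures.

For quasistatic motion the external work equals the change in potential energy: W_ext = qΔV = q(V_B − V_A).
At A: distances to the source charges are 1.27 m, 1.60 m; V_A = Σ kqᵢ/rᵢ = -14.0 V.
At B: distances to the source charges are 0.201 m, 0.122 m; V_B = Σ kqᵢ/rᵢ = -335 V.
ΔV = V_B − V_A = -321 V.
W_ext = qΔV = (-8.60×10⁻⁹ C)(-321 V) = 2.76×10⁻⁶ J.

2.76×10⁻⁶ J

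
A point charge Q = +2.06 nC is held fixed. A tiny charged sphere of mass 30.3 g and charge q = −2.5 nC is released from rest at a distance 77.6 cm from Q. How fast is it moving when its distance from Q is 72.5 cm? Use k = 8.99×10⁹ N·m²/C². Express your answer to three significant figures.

5.26×10⁻⁴ m/s

Only the electrostatic force acts, so mechanical energy is conserved: ½mv² = U₁ − U₂ = kQq(1/r₁ − 1/r₂).
U₁ − U₂ = (8.99×10⁹ N·m²/C²)(2.06×10⁻⁹ C)(-2.50×10⁻⁹ C)(1/0.776 − 1/0.725) = 4.20×10⁻⁹ J.
v = √(2·4.20×10⁻⁹/0.0303) = 5.26×10⁻⁴ m/s.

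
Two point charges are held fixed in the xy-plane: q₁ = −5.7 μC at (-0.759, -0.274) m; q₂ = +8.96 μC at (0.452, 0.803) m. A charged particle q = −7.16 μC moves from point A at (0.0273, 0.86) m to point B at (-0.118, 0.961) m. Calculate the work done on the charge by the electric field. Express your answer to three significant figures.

-0.369 J

The work done by the electric force is W_field = −ΔU = −q(V_B − V_A) = q(V_A − V_B).
At A: distances to the source charges are 1.38 m, 0.429 m; V_A = Σ kqᵢ/rᵢ = 1.51×10⁵ V.
At B: distances to the source charges are 1.39 m, 0.591 m; V_B = Σ kqᵢ/rᵢ = 9.94×10⁴ V.
ΔV = V_B − V_A = -5.15×10⁴ V.
W_field = −qΔV = −(-7.16×10⁻⁶ C)(-5.15×10⁴ V) = -0.369 J.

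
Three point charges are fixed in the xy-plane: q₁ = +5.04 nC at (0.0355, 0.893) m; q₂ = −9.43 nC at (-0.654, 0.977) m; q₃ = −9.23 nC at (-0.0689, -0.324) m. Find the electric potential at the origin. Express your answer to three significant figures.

-272 V

Electric potential is a scalar, so the contributions from each charge add algebraically: V = Σ kqᵢ/rᵢ.
Distances from the field point to each charge: r₁ = 0.894 m, r₂ = 1.18 m, r₃ = 0.331 m.
V = k[(5.04×10⁻⁹)/(0.894) + (-9.43×10⁻⁹)/(1.18) + (-9.23×10⁻⁹)/(0.331)] = -272 V.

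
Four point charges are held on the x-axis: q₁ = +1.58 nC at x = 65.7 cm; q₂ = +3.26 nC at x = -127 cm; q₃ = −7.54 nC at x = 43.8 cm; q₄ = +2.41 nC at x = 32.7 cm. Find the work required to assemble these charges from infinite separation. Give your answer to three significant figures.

The work to assemble the configuration equals its total potential energy, U = Σ kqᵢqⱼ/rᵢⱼ over all pairs.
Pair separations: r₁₂ = 1.93 m, r₁₃ = 0.219 m, r₁₄ = 0.330 m, r₂₃ = 1.71 m, r₂₄ = 1.60 m, r₃₄ = 0.111 m.
Summing all 6 pair terms gives U = -1.92×10⁻⁶ J.

-1.92×10⁻⁶ J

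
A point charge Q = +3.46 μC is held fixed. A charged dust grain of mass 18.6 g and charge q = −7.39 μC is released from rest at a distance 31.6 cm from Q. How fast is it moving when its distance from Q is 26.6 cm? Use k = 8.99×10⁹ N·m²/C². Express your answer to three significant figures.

3.83 m/s

Only the electrostatic force acts, so mechanical energy is conserved: ½mv² = U₁ − U₂ = kQq(1/r₁ − 1/r₂).
U₁ − U₂ = (8.99×10⁹ N·m²/C²)(3.46×10⁻⁶ C)(-7.39×10⁻⁶ C)(1/0.316 − 1/0.266) = 0.137 J.
v = √(2·0.137/0.0186) = 3.83 m/s.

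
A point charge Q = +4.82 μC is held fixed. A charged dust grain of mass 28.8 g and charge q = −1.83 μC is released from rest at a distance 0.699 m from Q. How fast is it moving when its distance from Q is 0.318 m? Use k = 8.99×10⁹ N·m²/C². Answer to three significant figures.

Only the electrostatic force acts, so mechanical energy is conserved: ½mv² = U₁ − U₂ = kQq(1/r₁ − 1/r₂).
U₁ − U₂ = (8.99×10⁹ N·m²/C²)(4.82×10⁻⁶ C)(-1.83×10⁻⁶ C)(1/0.699 − 1/0.318) = 0.136 J.
v = √(2·0.136/0.0288) = 3.07 m/s.

3.07 m/s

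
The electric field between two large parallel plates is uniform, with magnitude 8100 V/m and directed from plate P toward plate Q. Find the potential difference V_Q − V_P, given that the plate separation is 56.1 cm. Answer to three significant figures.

-4540 V

In a uniform field, potential decreases in the direction of E: ΔV = −E·d for a displacement d parallel to E.
Going from P to Q is a displacement of 56.1 cm along the field, so V_Q − V_P = −Ed = -4540 V.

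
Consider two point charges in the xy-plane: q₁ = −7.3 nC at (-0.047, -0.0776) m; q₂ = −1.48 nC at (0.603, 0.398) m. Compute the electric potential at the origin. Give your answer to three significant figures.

The total potential is the scalar sum of each charge's contribution, V = Σ kqᵢ/rᵢ.
Distances from the field point to each charge: r₁ = 0.0907 m, r₂ = 0.723 m.
V = k[(-7.30×10⁻⁹)/(0.0907) + (-1.48×10⁻⁹)/(0.723)] = -742 V.

-742 V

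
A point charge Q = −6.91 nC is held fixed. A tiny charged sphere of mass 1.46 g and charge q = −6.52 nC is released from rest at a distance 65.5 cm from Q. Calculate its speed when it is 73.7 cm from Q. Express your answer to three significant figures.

9.71×10⁻³ m/s

Only the electrostatic force acts, so mechanical energy is conserved: ½mv² = U₁ − U₂ = kQq(1/r₁ − 1/r₂).
U₁ − U₂ = (8.99×10⁹ N·m²/C²)(-6.91×10⁻⁹ C)(-6.52×10⁻⁹ C)(1/0.655 − 1/0.737) = 6.88×10⁻⁸ J.
v = √(2·6.88×10⁻⁸/1.46×10⁻³) = 9.71×10⁻³ m/s.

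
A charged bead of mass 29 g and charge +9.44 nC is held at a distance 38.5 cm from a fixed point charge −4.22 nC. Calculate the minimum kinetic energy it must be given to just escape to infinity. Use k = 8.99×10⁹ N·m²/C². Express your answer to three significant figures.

9.30×10⁻⁷ J

To just escape, total mechanical energy must reach zero at infinity: ½mv²_min + U = 0, so ½mv²_min = −U = |kQq|/r.
|U| = |kQq|/r = (8.99×10⁹ N·m²/C²)(4.22×10⁻⁹)(9.44×10⁻⁹)/(0.385) = 9.30×10⁻⁷ J.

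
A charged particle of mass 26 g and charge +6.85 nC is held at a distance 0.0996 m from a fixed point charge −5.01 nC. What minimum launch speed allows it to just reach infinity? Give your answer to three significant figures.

0.0154 m/s

To just escape, total mechanical energy must reach zero at infinity: ½mv²_min + U = 0, so ½mv²_min = −U = |kQq|/r.
|U| = |kQq|/r = (8.99×10⁹ N·m²/C²)(5.01×10⁻⁹)(6.85×10⁻⁹)/(0.0996) = 3.10×10⁻⁶ J.
v_min = √(2|U|/m) = √(2·3.10×10⁻⁶/0.0260) = 0.0154 m/s.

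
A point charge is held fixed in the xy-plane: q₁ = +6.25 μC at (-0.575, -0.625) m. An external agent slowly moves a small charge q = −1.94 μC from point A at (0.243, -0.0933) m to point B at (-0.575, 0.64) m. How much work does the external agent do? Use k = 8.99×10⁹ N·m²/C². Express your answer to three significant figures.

0.0256 J

For quasistatic motion the external work equals the change in potential energy: W_ext = qΔV = q(V_B − V_A).
At A: distance to the source charge is 0.976 m; V_A = kq₁/r = 5.76×10⁴ V.
At B: distance to the source charge is 1.27 m; V_B = kq₁/r = 4.44×10⁴ V.
ΔV = V_B − V_A = -1.32×10⁴ V.
W_ext = qΔV = (-1.94×10⁻⁶ C)(-1.32×10⁴ V) = 0.0256 J.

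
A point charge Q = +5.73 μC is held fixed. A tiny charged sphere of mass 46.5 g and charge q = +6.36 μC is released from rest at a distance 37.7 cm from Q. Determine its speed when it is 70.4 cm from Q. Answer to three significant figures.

4.17 m/s

Only the electrostatic force acts, so mechanical energy is conserved: ½mv² = U₁ − U₂ = kQq(1/r₁ − 1/r₂).
U₁ − U₂ = (8.99×10⁹ N·m²/C²)(5.73×10⁻⁶ C)(6.36×10⁻⁶ C)(1/0.377 − 1/0.704) = 0.404 J.
v = √(2·0.404/0.0465) = 4.17 m/s.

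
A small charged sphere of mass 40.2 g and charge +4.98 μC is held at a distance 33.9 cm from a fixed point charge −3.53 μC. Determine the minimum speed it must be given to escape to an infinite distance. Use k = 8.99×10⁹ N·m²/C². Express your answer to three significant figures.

4.82 m/s

To just escape, total mechanical energy must reach zero at infinity: ½mv²_min + U = 0, so ½mv²_min = −U = |kQq|/r.
|U| = |kQq|/r = (8.99×10⁹ N·m²/C²)(3.53×10⁻⁶)(4.98×10⁻⁶)/(0.339) = 0.466 J.
v_min = √(2|U|/m) = √(2·0.466/0.0402) = 4.82 m/s.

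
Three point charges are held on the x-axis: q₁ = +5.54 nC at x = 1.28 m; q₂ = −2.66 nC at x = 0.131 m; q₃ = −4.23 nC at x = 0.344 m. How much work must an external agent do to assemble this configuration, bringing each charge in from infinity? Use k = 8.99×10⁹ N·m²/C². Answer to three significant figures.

1.35×10⁻⁷ J

The work to assemble the configuration equals its total potential energy, U = Σ kqᵢqⱼ/rᵢⱼ over all pairs.
Pair separations: r₁₂ = 1.15 m, r₁₃ = 0.936 m, r₂₃ = 0.213 m.
U = (-1.15×10⁻⁷) + (-2.25×10⁻⁷) + (4.75×10⁻⁷) = 1.35×10⁻⁷ J.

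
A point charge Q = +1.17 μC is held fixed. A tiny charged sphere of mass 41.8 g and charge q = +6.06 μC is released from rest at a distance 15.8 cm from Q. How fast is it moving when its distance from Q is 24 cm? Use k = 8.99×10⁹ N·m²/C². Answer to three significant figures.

Only the electrostatic force acts, so mechanical energy is conserved: ½mv² = U₁ − U₂ = kQq(1/r₁ − 1/r₂).
U₁ − U₂ = (8.99×10⁹ N·m²/C²)(1.17×10⁻⁶ C)(6.06×10⁻⁶ C)(1/0.158 − 1/0.240) = 0.138 J.
v = √(2·0.138/0.0418) = 2.57 m/s.

2.57 m/s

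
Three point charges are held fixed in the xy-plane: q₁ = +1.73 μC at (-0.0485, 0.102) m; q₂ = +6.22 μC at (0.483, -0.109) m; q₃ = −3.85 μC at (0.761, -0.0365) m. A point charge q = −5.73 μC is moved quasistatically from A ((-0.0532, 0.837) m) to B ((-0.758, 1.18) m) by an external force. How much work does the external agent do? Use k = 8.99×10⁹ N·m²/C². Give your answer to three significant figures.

0.104 J

For quasistatic motion the external work equals the change in potential energy: W_ext = qΔV = q(V_B − V_A).
At A: distances to the source charges are 0.735 m, 1.09 m, 1.19 m; V_A = Σ kqᵢ/rᵢ = 4.36×10⁴ V.
At B: distances to the source charges are 1.29 m, 1.79 m, 1.95 m; V_B = Σ kqᵢ/rᵢ = 2.55×10⁴ V.
ΔV = V_B − V_A = -1.81×10⁴ V.
W_ext = qΔV = (-5.73×10⁻⁶ C)(-1.81×10⁴ V) = 0.104 J.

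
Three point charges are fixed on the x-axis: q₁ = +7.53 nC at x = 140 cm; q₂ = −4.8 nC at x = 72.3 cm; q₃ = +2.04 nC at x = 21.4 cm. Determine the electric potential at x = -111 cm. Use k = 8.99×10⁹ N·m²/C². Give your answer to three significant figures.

The total potential is the scalar sum of each charge's contribution, V = Σ kqᵢ/rᵢ.
Distances from the field point to each charge: r₁ = 2.51 m, r₂ = 1.83 m, r₃ = 1.32 m.
V = k[(7.53×10⁻⁹)/(2.51) + (-4.80×10⁻⁹)/(1.83) + (2.04×10⁻⁹)/(1.32)] = 17.3 V.

17.3 V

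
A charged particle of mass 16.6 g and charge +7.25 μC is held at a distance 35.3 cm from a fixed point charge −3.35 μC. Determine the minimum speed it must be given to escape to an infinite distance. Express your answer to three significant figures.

8.63 m/s

To just escape, total mechanical energy must reach zero at infinity: ½mv²_min + U = 0, so ½mv²_min = −U = |kQq|/r.
|U| = |kQq|/r = (8.99×10⁹ N·m²/C²)(3.35×10⁻⁶)(7.25×10⁻⁶)/(0.353) = 0.619 J.
v_min = √(2|U|/m) = √(2·0.619/0.0166) = 8.63 m/s.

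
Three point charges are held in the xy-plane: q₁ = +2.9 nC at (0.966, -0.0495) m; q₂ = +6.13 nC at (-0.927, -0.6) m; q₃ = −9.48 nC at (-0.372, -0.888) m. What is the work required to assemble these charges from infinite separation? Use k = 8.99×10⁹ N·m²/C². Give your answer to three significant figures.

-9.11×10⁻⁷ J

The assembly work is the sum of pairwise potential energies, U = Σ_{i<j} kqᵢqⱼ/rᵢⱼ.
Pair separations: r₁₂ = 1.97 m, r₁₃ = 1.58 m, r₂₃ = 0.625 m.
U = (8.11×10⁻⁸) + (-1.57×10⁻⁷) + (-8.36×10⁻⁷) = -9.11×10⁻⁷ J.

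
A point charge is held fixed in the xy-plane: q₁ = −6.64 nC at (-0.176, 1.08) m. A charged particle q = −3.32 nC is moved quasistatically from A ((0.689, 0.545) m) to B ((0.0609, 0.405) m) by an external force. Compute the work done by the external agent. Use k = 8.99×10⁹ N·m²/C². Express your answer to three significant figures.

For quasistatic motion the external work equals the change in potential energy: W_ext = qΔV = q(V_B − V_A).
At A: distance to the source charge is 1.02 m; V_A = kq₁/r = -58.7 V.
At B: distance to the source charge is 0.715 m; V_B = kq₁/r = -83.4 V.
ΔV = V_B − V_A = -24.8 V.
W_ext = qΔV = (-3.32×10⁻⁹ C)(-24.8 V) = 8.22×10⁻⁸ J.

8.22×10⁻⁸ J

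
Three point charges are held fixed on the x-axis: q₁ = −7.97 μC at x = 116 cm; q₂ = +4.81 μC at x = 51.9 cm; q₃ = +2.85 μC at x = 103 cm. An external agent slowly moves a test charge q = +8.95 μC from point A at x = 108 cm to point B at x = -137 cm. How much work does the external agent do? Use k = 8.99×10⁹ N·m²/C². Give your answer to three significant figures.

2.79 J

For quasistatic motion the external work equals the change in potential energy: W_ext = qΔV = q(V_B − V_A).
At A: distances to the source charges are 0.0800 m, 0.561 m, 0.0500 m; V_A = Σ kqᵢ/rᵢ = -3.06×10⁵ V.
At B: distances to the source charges are 2.53 m, 1.89 m, 2.40 m; V_B = Σ kqᵢ/rᵢ = 5250 V.
ΔV = V_B − V_A = 3.11×10⁵ V.
W_ext = qΔV = (8.95×10⁻⁶ C)(3.11×10⁵ V) = 2.79 J.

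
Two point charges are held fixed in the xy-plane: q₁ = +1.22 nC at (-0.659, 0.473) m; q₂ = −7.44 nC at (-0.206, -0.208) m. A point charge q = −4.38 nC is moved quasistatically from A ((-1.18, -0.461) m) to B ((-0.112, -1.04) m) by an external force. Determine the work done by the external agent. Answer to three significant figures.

For quasistatic motion the external work equals the change in potential energy: W_ext = qΔV = q(V_B − V_A).
At A: distances to the source charges are 1.07 m, 1.01 m; V_A = Σ kqᵢ/rᵢ = -56.2 V.
At B: distances to the source charges are 1.61 m, 0.837 m; V_B = Σ kqᵢ/rᵢ = -73.1 V.
ΔV = V_B − V_A = -16.9 V.
W_ext = qΔV = (-4.38×10⁻⁹ C)(-16.9 V) = 7.38×10⁻⁸ J.

7.38×10⁻⁸ J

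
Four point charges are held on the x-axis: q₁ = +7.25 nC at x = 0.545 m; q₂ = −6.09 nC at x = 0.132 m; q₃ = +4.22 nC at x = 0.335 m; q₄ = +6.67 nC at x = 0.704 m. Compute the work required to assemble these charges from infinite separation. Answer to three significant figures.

The assembly work is the sum of pairwise potential energies, U = Σ_{i<j} kqᵢqⱼ/rᵢⱼ.
Pair separations: r₁₂ = 0.413 m, r₁₃ = 0.210 m, r₁₄ = 0.159 m, r₂₃ = 0.203 m, r₂₄ = 0.572 m, r₃₄ = 0.369 m.
Summing all 6 pair terms gives U = 1.99×10⁻⁶ J.

1.99×10⁻⁶ J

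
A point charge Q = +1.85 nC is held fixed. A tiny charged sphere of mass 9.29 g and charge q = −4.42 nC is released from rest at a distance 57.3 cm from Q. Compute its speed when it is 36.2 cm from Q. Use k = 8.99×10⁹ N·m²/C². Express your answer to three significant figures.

4.01×10⁻³ m/s

Only the electrostatic force acts, so mechanical energy is conserved: ½mv² = U₁ − U₂ = kQq(1/r₁ − 1/r₂).
U₁ − U₂ = (8.99×10⁹ N·m²/C²)(1.85×10⁻⁹ C)(-4.42×10⁻⁹ C)(1/0.573 − 1/0.362) = 7.48×10⁻⁸ J.
v = √(2·7.48×10⁻⁸/9.29×10⁻³) = 4.01×10⁻³ m/s.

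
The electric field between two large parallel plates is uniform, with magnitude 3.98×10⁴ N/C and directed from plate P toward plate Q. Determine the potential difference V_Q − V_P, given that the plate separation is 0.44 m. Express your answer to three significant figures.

-1.75×10⁴ V

In a uniform field, potential decreases in the direction of E: ΔV = −E·d for a displacement d parallel to E.
Going from P to Q is a displacement of 0.44 m along the field, so V_Q − V_P = −Ed = -1.75×10⁴ V.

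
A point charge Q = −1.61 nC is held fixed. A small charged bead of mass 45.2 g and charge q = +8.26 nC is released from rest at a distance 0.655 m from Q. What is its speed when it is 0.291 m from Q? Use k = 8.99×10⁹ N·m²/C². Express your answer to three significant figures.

Only the electrostatic force acts, so mechanical energy is conserved: ½mv² = U₁ − U₂ = kQq(1/r₁ − 1/r₂).
U₁ − U₂ = (8.99×10⁹ N·m²/C²)(-1.61×10⁻⁹ C)(8.26×10⁻⁹ C)(1/0.655 − 1/0.291) = 2.28×10⁻⁷ J.
v = √(2·2.28×10⁻⁷/0.0452) = 3.18×10⁻³ m/s.

3.18×10⁻³ m/s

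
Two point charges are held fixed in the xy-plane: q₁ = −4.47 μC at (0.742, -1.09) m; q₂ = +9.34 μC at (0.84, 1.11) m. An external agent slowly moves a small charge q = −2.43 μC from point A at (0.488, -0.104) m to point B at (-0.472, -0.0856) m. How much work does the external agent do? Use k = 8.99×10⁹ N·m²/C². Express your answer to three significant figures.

0.0125 J

For quasistatic motion the external work equals the change in potential energy: W_ext = qΔV = q(V_B − V_A).
At A: distances to the source charges are 1.02 m, 1.26 m; V_A = Σ kqᵢ/rᵢ = 2.70×10⁴ V.
At B: distances to the source charges are 1.58 m, 1.78 m; V_B = Σ kqᵢ/rᵢ = 2.18×10⁴ V.
ΔV = V_B − V_A = -5160 V.
W_ext = qΔV = (-2.43×10⁻⁶ C)(-5160 V) = 0.0125 J.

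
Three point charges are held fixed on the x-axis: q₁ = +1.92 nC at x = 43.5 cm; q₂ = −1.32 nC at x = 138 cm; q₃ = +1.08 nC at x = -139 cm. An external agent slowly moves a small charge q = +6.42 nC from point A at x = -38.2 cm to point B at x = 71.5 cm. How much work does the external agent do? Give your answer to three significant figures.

For quasistatic motion the external work equals the change in potential energy: W_ext = qΔV = q(V_B − V_A).
At A: distances to the source charges are 0.817 m, 1.76 m, 1.01 m; V_A = Σ kqᵢ/rᵢ = 24.0 V.
At B: distances to the source charges are 0.280 m, 0.665 m, 2.10 m; V_B = Σ kqᵢ/rᵢ = 48.4 V.
ΔV = V_B − V_A = 24.4 V.
W_ext = qΔV = (6.42×10⁻⁹ C)(24.4 V) = 1.57×10⁻⁷ J.

1.57×10⁻⁷ J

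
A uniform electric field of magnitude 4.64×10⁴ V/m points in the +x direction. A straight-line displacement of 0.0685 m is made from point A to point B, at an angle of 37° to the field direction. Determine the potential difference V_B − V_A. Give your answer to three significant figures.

Only the component of displacement along E changes the potential: ΔV = −E·d·cosθ.
ΔV = −(4.64×10⁴ V/m)(0.0685 m)cos37° = -2540 V.

-2540 V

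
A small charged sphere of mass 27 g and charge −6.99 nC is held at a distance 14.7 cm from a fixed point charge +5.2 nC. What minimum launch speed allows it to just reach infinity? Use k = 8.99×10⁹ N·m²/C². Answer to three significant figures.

To just escape, total mechanical energy must reach zero at infinity: ½mv²_min + U = 0, so ½mv²_min = −U = |kQq|/r.
|U| = |kQq|/r = (8.99×10⁹ N·m²/C²)(5.20×10⁻⁹)(6.99×10⁻⁹)/(0.147) = 2.22×10⁻⁶ J.
v_min = √(2|U|/m) = √(2·2.22×10⁻⁶/0.0270) = 0.0128 m/s.

0.0128 m/s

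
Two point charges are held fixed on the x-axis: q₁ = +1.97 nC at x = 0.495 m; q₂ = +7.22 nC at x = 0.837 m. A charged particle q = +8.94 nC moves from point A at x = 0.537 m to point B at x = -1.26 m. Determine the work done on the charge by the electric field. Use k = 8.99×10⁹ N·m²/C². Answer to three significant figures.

5.34×10⁻⁶ J

The work done by the electric force is W_field = −ΔU = −q(V_B − V_A) = q(V_A − V_B).
At A: distances to the source charges are 0.0420 m, 0.300 m; V_A = Σ kqᵢ/rᵢ = 638 V.
At B: distances to the source charges are 1.75 m, 2.10 m; V_B = Σ kqᵢ/rᵢ = 41.0 V.
ΔV = V_B − V_A = -597 V.
W_field = −qΔV = −(8.94×10⁻⁹ C)(-597 V) = 5.34×10⁻⁶ J.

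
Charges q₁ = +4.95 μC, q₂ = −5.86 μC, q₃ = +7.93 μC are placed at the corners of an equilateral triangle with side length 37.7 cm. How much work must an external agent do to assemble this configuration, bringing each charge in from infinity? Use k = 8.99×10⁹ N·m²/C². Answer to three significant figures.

-0.864 J

The work to assemble the configuration equals its total potential energy, U = Σ kqᵢqⱼ/rᵢⱼ over all pairs.
All three pair separations equal the side length, 0.377 m.
U = (-0.692) + (0.936) + (-1.11) = -0.864 J.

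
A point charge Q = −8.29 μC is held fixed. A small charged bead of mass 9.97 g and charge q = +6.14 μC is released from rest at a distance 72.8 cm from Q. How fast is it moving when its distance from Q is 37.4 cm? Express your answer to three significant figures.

10.9 m/s

Only the electrostatic force acts, so mechanical energy is conserved: ½mv² = U₁ − U₂ = kQq(1/r₁ − 1/r₂).
U₁ − U₂ = (8.99×10⁹ N·m²/C²)(-8.29×10⁻⁶ C)(6.14×10⁻⁶ C)(1/0.728 − 1/0.374) = 0.595 J.
v = √(2·0.595/9.97×10⁻³) = 10.9 m/s.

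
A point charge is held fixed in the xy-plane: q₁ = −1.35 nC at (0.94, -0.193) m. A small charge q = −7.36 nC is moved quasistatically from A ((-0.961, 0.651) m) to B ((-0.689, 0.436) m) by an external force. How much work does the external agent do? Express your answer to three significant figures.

8.21×10⁻⁹ J

For quasistatic motion the external work equals the change in potential energy: W_ext = qΔV = q(V_B − V_A).
At A: distance to the source charge is 2.08 m; V_A = kq₁/r = -5.84 V.
At B: distance to the source charge is 1.75 m; V_B = kq₁/r = -6.95 V.
ΔV = V_B − V_A = -1.12 V.
W_ext = qΔV = (-7.36×10⁻⁹ C)(-1.12 V) = 8.21×10⁻⁹ J.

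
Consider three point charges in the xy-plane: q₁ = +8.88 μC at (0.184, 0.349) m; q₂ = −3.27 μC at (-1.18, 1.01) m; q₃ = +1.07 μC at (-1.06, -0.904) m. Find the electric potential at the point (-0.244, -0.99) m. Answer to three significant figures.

Electric potential is a scalar, so the contributions from each charge add algebraically: V = Σ kqᵢ/rᵢ.
Distances from the field point to each charge: r₁ = 1.41 m, r₂ = 2.21 m, r₃ = 0.821 m.
V = k[(8.88×10⁻⁶)/(1.41) + (-3.27×10⁻⁶)/(2.21) + (1.07×10⁻⁶)/(0.821)] = 5.52×10⁴ V.

5.52×10⁴ V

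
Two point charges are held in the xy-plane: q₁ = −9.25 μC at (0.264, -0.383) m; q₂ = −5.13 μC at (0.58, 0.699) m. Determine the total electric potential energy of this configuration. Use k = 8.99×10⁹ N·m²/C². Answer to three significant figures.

0.378 J

The work to assemble the configuration equals its total potential energy, U = Σ kqᵢqⱼ/rᵢⱼ over all pairs.
Pair separations: r₁₂ = 1.13 m.
U = (0.378) = 0.378 J.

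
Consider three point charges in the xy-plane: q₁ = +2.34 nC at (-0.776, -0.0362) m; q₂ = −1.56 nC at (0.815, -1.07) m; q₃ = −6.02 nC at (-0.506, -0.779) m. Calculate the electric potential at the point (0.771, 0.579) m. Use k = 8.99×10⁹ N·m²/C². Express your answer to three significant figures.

-24.9 V

Electric potential is a scalar, so the contributions from each charge add algebraically: V = Σ kqᵢ/rᵢ.
Distances from the field point to each charge: r₁ = 1.66 m, r₂ = 1.65 m, r₃ = 1.86 m.
V = k[(2.34×10⁻⁹)/(1.66) + (-1.56×10⁻⁹)/(1.65) + (-6.02×10⁻⁹)/(1.86)] = -24.9 V.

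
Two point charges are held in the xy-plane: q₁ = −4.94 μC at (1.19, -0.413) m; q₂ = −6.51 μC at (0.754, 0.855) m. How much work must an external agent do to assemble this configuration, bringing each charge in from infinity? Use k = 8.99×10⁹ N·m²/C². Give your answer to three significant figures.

The work to assemble the configuration equals its total potential energy, U = Σ kqᵢqⱼ/rᵢⱼ over all pairs.
Pair separations: r₁₂ = 1.34 m.
U = (0.216) = 0.216 J.

0.216 J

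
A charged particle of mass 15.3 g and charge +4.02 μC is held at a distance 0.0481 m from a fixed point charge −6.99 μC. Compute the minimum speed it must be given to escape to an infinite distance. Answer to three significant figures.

26.2 m/s

To just escape, total mechanical energy must reach zero at infinity: ½mv²_min + U = 0, so ½mv²_min = −U = |kQq|/r.
|U| = |kQq|/r = (8.99×10⁹ N·m²/C²)(6.99×10⁻⁶)(4.02×10⁻⁶)/(0.0481) = 5.25 J.
v_min = √(2|U|/m) = √(2·5.25/0.0153) = 26.2 m/s.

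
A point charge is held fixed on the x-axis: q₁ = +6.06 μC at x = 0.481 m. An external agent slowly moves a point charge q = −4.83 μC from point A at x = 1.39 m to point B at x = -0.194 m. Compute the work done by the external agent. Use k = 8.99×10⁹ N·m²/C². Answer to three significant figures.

-0.100 J

For quasistatic motion the external work equals the change in potential energy: W_ext = qΔV = q(V_B − V_A).
At A: distance to the source charge is 0.909 m; V_A = kq₁/r = 5.99×10⁴ V.
At B: distance to the source charge is 0.675 m; V_B = kq₁/r = 8.07×10⁴ V.
ΔV = V_B − V_A = 2.08×10⁴ V.
W_ext = qΔV = (-4.83×10⁻⁶ C)(2.08×10⁴ V) = -0.100 J.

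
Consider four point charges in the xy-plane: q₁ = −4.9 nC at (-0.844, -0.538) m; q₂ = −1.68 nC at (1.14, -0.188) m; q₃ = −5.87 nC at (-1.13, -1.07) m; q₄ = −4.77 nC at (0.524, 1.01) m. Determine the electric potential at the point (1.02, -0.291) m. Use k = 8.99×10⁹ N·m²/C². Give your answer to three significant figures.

-173 V

The total potential is the scalar sum of each charge's contribution, V = Σ kqᵢ/rᵢ.
Distances from the field point to each charge: r₁ = 1.88 m, r₂ = 0.158 m, r₃ = 2.29 m, r₄ = 1.39 m.
V = k[(-4.90×10⁻⁹)/(1.88) + (-1.68×10⁻⁹)/(0.158) + (-5.87×10⁻⁹)/(2.29) + (-4.77×10⁻⁹)/(1.39)] = -173 V.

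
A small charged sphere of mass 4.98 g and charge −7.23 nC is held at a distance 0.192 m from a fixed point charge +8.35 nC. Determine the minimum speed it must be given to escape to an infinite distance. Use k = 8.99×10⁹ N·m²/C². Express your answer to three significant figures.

0.0337 m/s

To just escape, total mechanical energy must reach zero at infinity: ½mv²_min + U = 0, so ½mv²_min = −U = |kQq|/r.
|U| = |kQq|/r = (8.99×10⁹ N·m²/C²)(8.35×10⁻⁹)(7.23×10⁻⁹)/(0.192) = 2.83×10⁻⁶ J.
v_min = √(2|U|/m) = √(2·2.83×10⁻⁶/4.98×10⁻³) = 0.0337 m/s.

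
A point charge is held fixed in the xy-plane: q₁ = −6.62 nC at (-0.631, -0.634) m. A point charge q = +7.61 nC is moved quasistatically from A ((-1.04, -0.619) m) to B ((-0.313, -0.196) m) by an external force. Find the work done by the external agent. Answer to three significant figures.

2.70×10⁻⁷ J

For quasistatic motion the external work equals the change in potential energy: W_ext = qΔV = q(V_B − V_A).
At A: distance to the source charge is 0.409 m; V_A = kq₁/r = -145 V.
At B: distance to the source charge is 0.541 m; V_B = kq₁/r = -110 V.
ΔV = V_B − V_A = 35.5 V.
W_ext = qΔV = (7.61×10⁻⁹ C)(35.5 V) = 2.70×10⁻⁷ J.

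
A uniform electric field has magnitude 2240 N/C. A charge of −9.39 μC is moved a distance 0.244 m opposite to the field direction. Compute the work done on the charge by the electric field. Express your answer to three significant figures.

5.13×10⁻³ J

The potential change for a displacement 0.244 m opposite to the field direction is ΔV = +Ed = 547 V.
W_field = −qΔV = 5.13×10⁻³ J.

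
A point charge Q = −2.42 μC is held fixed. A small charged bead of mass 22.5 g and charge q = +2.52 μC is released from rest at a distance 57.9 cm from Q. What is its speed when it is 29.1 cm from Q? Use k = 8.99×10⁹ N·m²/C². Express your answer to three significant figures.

Only the electrostatic force acts, so mechanical energy is conserved: ½mv² = U₁ − U₂ = kQq(1/r₁ − 1/r₂).
U₁ − U₂ = (8.99×10⁹ N·m²/C²)(-2.42×10⁻⁶ C)(2.52×10⁻⁶ C)(1/0.579 − 1/0.291) = 0.0937 J.
v = √(2·0.0937/0.0225) = 2.89 m/s.

2.89 m/s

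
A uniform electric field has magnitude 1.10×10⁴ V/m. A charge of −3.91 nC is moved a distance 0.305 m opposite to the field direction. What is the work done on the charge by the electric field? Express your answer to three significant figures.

1.31×10⁻⁵ J

The potential change for a displacement 0.305 m opposite to the field direction is ΔV = +Ed = 3360 V.
W_field = −qΔV = 1.31×10⁻⁵ J.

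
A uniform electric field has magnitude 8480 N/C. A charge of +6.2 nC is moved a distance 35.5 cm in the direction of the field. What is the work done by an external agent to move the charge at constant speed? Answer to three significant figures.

The potential change for a displacement 35.5 cm in the direction of the field is ΔV = −Ed = -3010 V.
W_ext = qΔV = -1.87×10⁻⁵ J.

-1.87×10⁻⁵ J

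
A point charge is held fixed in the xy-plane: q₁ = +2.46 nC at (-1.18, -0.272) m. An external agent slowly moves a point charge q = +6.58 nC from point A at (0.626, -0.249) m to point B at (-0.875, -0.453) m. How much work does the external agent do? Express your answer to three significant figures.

For quasistatic motion the external work equals the change in potential energy: W_ext = qΔV = q(V_B − V_A).
At A: distance to the source charge is 1.81 m; V_A = kq₁/r = 12.2 V.
At B: distance to the source charge is 0.355 m; V_B = kq₁/r = 62.4 V.
ΔV = V_B − V_A = 50.1 V.
W_ext = qΔV = (6.58×10⁻⁹ C)(50.1 V) = 3.30×10⁻⁷ J.

3.30×10⁻⁷ J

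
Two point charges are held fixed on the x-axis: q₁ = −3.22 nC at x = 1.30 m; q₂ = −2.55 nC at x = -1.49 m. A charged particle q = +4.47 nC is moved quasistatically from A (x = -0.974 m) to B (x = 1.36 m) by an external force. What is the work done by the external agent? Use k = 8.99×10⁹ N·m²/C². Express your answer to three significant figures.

For quasistatic motion the external work equals the change in potential energy: W_ext = qΔV = q(V_B − V_A).
At A: distances to the source charges are 2.27 m, 0.516 m; V_A = Σ kqᵢ/rᵢ = -57.2 V.
At B: distances to the source charges are 0.0600 m, 2.85 m; V_B = Σ kqᵢ/rᵢ = -491 V.
ΔV = V_B − V_A = -433 V.
W_ext = qΔV = (4.47×10⁻⁹ C)(-433 V) = -1.94×10⁻⁶ J.

-1.94×10⁻⁶ J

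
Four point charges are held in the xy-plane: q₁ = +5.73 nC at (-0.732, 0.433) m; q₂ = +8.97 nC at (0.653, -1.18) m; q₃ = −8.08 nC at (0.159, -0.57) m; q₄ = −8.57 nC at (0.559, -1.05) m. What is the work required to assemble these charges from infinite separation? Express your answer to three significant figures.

-4.46×10⁻⁶ J

The assembly work is the sum of pairwise potential energies, U = Σ_{i<j} kqᵢqⱼ/rᵢⱼ.
Pair separations: r₁₂ = 2.13 m, r₁₃ = 1.34 m, r₁₄ = 1.97 m, r₂₃ = 0.785 m, r₂₄ = 0.160 m, r₃₄ = 0.625 m.
Summing all 6 pair terms gives U = -4.46×10⁻⁶ J.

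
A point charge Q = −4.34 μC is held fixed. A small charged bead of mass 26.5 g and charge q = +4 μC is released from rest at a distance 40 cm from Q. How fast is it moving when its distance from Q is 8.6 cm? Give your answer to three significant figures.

10.4 m/s

Only the electrostatic force acts, so mechanical energy is conserved: ½mv² = U₁ − U₂ = kQq(1/r₁ − 1/r₂).
U₁ − U₂ = (8.99×10⁹ N·m²/C²)(-4.34×10⁻⁶ C)(4.00×10⁻⁶ C)(1/0.400 − 1/0.0860) = 1.42 J.
v = √(2·1.42/0.0265) = 10.4 m/s.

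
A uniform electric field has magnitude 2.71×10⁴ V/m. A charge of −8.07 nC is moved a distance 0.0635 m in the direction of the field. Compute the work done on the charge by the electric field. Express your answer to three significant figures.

The potential change for a displacement 0.0635 m in the direction of the field is ΔV = −Ed = -1720 V.
W_field = −qΔV = -1.39×10⁻⁵ J.

-1.39×10⁻⁵ J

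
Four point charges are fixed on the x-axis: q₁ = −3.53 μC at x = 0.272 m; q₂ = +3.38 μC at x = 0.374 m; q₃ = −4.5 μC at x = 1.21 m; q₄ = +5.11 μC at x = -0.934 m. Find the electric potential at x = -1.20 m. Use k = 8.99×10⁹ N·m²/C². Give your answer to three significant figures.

Electric potential is a scalar, so the contributions from each charge add algebraically: V = Σ kqᵢ/rᵢ.
Distances from the field point to each charge: r₁ = 1.47 m, r₂ = 1.57 m, r₃ = 2.41 m, r₄ = 0.266 m.
V = k[(-3.53×10⁻⁶)/(1.47) + (3.38×10⁻⁶)/(1.57) + (-4.50×10⁻⁶)/(2.41) + (5.11×10⁻⁶)/(0.266)] = 1.54×10⁵ V.

1.54×10⁵ V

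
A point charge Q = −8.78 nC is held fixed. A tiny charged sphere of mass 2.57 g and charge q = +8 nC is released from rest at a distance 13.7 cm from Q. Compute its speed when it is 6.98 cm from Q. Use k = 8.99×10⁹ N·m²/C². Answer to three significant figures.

Only the electrostatic force acts, so mechanical energy is conserved: ½mv² = U₁ − U₂ = kQq(1/r₁ − 1/r₂).
U₁ − U₂ = (8.99×10⁹ N·m²/C²)(-8.78×10⁻⁹ C)(8.00×10⁻⁹ C)(1/0.137 − 1/0.0698) = 4.44×10⁻⁶ J.
v = √(2·4.44×10⁻⁶/2.57×10⁻³) = 0.0588 m/s.

0.0588 m/s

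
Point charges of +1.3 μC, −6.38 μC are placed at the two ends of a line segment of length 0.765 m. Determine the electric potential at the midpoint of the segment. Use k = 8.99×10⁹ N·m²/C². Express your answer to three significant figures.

-1.19×10⁵ V

The total potential is the scalar sum of each charge's contribution, V = Σ kqᵢ/rᵢ.
Each charge is 0.383 m from the midpoint.
V = k[(1.30×10⁻⁶)/(0.383) + (-6.38×10⁻⁶)/(0.383)] = -1.19×10⁵ V.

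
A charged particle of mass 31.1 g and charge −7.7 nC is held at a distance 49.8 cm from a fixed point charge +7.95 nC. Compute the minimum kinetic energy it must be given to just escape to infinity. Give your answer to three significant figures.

To just escape, total mechanical energy must reach zero at infinity: ½mv²_min + U = 0, so ½mv²_min = −U = |kQq|/r.
|U| = |kQq|/r = (8.99×10⁹ N·m²/C²)(7.95×10⁻⁹)(7.70×10⁻⁹)/(0.498) = 1.11×10⁻⁶ J.

1.11×10⁻⁶ J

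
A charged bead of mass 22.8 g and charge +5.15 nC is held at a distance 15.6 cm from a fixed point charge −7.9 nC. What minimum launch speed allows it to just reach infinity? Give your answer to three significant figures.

0.0143 m/s

To just escape, total mechanical energy must reach zero at infinity: ½mv²_min + U = 0, so ½mv²_min = −U = |kQq|/r.
|U| = |kQq|/r = (8.99×10⁹ N·m²/C²)(7.90×10⁻⁹)(5.15×10⁻⁹)/(0.156) = 2.34×10⁻⁶ J.
v_min = √(2|U|/m) = √(2·2.34×10⁻⁶/0.0228) = 0.0143 m/s.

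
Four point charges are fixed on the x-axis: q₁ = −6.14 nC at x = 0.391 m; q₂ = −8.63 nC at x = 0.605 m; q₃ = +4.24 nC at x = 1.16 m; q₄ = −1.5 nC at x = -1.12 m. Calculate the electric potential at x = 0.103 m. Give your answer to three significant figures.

Electric potential is a scalar, so the contributions from each charge add algebraically: V = Σ kqᵢ/rᵢ.
Distances from the field point to each charge: r₁ = 0.288 m, r₂ = 0.502 m, r₃ = 1.06 m, r₄ = 1.22 m.
V = k[(-6.14×10⁻⁹)/(0.288) + (-8.63×10⁻⁹)/(0.502) + (4.24×10⁻⁹)/(1.06) + (-1.50×10⁻⁹)/(1.22)] = -321 V.

-321 V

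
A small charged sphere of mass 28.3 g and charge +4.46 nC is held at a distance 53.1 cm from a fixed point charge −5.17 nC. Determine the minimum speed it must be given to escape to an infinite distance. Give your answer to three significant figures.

To just escape, total mechanical energy must reach zero at infinity: ½mv²_min + U = 0, so ½mv²_min = −U = |kQq|/r.
|U| = |kQq|/r = (8.99×10⁹ N·m²/C²)(5.17×10⁻⁹)(4.46×10⁻⁹)/(0.531) = 3.90×10⁻⁷ J.
v_min = √(2|U|/m) = √(2·3.90×10⁻⁷/0.0283) = 5.25×10⁻³ m/s.

5.25×10⁻³ m/s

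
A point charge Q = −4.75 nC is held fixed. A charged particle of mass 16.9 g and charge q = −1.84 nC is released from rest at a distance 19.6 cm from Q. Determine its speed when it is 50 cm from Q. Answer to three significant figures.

Only the electrostatic force acts, so mechanical energy is conserved: ½mv² = U₁ − U₂ = kQq(1/r₁ − 1/r₂).
U₁ − U₂ = (8.99×10⁹ N·m²/C²)(-4.75×10⁻⁹ C)(-1.84×10⁻⁹ C)(1/0.196 − 1/0.500) = 2.44×10⁻⁷ J.
v = √(2·2.44×10⁻⁷/0.0169) = 5.37×10⁻³ m/s.

5.37×10⁻³ m/s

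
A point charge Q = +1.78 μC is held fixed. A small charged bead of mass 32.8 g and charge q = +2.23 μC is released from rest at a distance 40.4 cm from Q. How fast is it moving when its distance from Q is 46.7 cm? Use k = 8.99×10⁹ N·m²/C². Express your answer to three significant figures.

Only the electrostatic force acts, so mechanical energy is conserved: ½mv² = U₁ − U₂ = kQq(1/r₁ − 1/r₂).
U₁ − U₂ = (8.99×10⁹ N·m²/C²)(1.78×10⁻⁶ C)(2.23×10⁻⁶ C)(1/0.404 − 1/0.467) = 0.0119 J.
v = √(2·0.0119/0.0328) = 0.852 m/s.

0.852 m/s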